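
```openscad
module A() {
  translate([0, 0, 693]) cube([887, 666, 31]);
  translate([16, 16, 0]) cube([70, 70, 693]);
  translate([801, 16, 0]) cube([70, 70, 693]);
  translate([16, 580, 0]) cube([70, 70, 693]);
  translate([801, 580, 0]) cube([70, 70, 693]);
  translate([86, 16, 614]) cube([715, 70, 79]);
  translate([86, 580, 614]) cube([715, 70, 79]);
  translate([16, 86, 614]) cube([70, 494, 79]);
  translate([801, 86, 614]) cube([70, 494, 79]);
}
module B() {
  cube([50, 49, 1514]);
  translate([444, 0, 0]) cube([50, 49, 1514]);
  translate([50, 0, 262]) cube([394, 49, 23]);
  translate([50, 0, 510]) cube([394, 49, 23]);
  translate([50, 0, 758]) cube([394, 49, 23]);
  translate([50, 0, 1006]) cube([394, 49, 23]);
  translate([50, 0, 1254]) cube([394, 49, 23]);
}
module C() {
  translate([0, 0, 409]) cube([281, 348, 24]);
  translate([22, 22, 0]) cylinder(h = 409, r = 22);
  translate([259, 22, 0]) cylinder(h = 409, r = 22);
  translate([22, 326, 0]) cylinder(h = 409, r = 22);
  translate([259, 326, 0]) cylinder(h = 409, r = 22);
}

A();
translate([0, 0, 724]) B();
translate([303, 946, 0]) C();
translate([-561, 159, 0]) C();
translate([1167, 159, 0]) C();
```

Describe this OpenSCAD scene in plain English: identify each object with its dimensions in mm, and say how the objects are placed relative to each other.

A is a rectangular dining table. The top is 887×666×31 mm with its upper surface at z = 724 mm. It stands on four 70×70 mm square legs, each inset 16 mm from the nearest pair of top edges, running from the floor to the underside of the top. Four apron rails, 70 mm thick and 79 mm tall, run between adjacent legs with their top edges flush with the underside of the top and their outer faces flush with the legs' outer faces.

B is a wooden ladder with two side rails of 50×49 mm section and 1514 mm height, set 494 mm apart overall. Between them run 5 rectangular rungs (49 mm deep, 23 mm thick), front faces flush with the rails' −y face. The bottom of the first rung is 262 mm above the floor and each subsequent rung is 248 mm higher than the one below.

C is a four-legged stool. The seat is 281×348 mm, 24 mm thick, top at z = 433 mm. It stands on four round legs, each 44 mm in diameter, from z = 0 to the seat underside, each leg's axis is inset half a diameter from the nearest pair of seat edges (so the leg's bounding box is flush with the corner).

The ladder is on top of the table. Three stools sit around the table at the +y, −x, +x sides.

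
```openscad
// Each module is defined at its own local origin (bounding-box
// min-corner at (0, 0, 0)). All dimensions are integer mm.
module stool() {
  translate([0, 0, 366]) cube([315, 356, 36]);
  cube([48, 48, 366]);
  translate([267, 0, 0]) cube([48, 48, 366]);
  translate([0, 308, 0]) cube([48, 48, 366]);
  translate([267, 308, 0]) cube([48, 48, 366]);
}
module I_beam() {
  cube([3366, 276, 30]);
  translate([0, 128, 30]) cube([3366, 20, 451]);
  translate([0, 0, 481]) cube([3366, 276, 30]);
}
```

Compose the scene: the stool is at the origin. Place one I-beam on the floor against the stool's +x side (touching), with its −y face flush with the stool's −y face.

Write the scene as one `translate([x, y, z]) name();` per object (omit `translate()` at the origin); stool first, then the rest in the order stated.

stool();
translate([315, 0, 0]) I_beam();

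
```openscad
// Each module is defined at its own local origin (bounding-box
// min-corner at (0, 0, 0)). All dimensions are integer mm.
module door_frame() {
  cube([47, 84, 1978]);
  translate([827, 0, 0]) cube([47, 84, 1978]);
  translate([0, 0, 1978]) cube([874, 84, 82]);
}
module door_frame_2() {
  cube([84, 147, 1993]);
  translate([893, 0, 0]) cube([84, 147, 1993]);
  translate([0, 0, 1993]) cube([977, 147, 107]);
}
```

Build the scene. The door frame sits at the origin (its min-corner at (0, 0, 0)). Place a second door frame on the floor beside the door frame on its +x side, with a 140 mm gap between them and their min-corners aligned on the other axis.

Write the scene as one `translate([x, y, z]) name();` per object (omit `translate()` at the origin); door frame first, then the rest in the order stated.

door_frame();
translate([1014, 0, 0]) door_frame_2();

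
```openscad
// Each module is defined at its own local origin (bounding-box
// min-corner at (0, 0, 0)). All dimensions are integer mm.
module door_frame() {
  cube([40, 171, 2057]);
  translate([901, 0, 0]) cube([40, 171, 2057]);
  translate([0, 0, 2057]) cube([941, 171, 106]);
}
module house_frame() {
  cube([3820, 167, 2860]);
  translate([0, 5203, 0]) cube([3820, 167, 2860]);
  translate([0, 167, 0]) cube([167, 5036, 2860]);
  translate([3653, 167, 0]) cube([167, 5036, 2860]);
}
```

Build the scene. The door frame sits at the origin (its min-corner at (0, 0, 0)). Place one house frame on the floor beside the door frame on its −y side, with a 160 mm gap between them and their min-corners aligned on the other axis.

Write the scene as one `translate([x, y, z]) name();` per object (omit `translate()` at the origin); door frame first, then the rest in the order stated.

door_frame();
translate([0, -5530, 0]) house_frame();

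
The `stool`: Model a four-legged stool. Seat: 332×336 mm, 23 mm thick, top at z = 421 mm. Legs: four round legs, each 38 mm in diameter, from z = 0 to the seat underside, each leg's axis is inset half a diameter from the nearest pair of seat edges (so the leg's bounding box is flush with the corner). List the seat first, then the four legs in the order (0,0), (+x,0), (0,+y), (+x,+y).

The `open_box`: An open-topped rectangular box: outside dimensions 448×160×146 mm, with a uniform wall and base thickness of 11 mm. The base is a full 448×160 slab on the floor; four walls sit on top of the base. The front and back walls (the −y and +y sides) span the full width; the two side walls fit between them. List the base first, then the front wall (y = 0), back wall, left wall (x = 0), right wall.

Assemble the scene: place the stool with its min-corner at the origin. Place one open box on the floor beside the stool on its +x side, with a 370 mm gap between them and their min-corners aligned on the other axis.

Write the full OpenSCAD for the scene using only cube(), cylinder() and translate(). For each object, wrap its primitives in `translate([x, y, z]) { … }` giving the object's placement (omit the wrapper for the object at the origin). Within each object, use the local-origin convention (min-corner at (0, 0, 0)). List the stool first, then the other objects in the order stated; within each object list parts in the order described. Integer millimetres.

translate([0, 0, 398]) cube([332, 336, 23]);
translate([19, 19, 0]) cylinder(h = 398, r = 19);
translate([313, 19, 0]) cylinder(h = 398, r = 19);
translate([19, 317, 0]) cylinder(h = 398, r = 19);
translate([313, 317, 0]) cylinder(h = 398, r = 19);
translate([702, 0, 0]) {
  cube([448, 160, 11]);
  translate([0, 0, 11]) cube([448, 11, 135]);
  translate([0, 149, 11]) cube([448, 11, 135]);
  translate([0, 11, 11]) cube([11, 138, 135]);
  translate([437, 11, 11]) cube([11, 138, 135]);
}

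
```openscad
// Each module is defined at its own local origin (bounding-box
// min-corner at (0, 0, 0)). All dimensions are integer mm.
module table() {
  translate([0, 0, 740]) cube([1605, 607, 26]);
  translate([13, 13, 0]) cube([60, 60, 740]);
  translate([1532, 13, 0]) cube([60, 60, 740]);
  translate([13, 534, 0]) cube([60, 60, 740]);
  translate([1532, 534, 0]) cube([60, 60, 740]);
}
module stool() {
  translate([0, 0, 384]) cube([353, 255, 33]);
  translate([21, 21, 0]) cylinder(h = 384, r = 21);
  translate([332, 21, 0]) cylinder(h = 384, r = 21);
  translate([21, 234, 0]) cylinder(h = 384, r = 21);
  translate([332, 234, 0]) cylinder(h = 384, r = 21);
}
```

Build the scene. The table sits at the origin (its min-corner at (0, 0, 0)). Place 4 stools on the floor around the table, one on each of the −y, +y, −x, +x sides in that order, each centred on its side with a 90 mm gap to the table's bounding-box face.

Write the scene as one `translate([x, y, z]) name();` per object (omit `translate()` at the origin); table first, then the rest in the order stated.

table();
translate([626, -345, 0]) stool();
translate([626, 697, 0]) stool();
translate([-443, 176, 0]) stool();
translate([1695, 176, 0]) stool();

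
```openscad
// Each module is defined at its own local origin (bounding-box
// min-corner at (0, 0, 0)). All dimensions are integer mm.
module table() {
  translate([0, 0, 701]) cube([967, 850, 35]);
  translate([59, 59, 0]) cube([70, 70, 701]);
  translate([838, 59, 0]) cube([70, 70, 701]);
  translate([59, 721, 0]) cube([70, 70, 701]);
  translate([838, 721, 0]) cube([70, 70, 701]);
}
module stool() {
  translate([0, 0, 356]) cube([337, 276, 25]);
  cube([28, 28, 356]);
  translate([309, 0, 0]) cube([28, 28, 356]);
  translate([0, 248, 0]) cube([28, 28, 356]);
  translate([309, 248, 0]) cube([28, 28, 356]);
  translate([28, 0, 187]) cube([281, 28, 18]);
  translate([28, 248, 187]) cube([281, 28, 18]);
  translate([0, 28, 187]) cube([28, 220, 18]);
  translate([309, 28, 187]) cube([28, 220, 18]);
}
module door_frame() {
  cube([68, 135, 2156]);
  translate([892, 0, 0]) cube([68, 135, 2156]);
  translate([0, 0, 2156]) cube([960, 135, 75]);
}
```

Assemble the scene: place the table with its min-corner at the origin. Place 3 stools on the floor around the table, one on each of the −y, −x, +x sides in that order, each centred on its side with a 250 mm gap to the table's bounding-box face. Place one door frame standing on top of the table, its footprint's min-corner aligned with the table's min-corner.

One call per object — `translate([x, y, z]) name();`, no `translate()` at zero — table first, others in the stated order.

table();
translate([315, -526, 0]) stool();
translate([-587, 287, 0]) stool();
translate([1217, 287, 0]) stool();
translate([0, 0, 736]) door_frame();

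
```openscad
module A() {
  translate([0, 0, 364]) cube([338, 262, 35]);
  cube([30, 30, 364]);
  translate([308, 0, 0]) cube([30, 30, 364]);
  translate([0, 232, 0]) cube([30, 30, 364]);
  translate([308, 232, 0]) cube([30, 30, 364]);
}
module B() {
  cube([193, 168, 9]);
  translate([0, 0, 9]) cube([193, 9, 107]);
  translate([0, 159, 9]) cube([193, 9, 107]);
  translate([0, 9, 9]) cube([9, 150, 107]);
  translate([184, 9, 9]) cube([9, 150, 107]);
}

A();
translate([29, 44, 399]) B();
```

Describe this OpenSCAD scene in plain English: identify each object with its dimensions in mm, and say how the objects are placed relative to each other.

A is a four-legged stool. The seat is a 338×262×35 mm slab whose top surface is at z = 399 mm; four square legs, each 30×30 mm in cross-section, run from the floor (z = 0) to the underside of the seat, each flush with a corner of the seat.

B is an open storage box with external size 193×168×116 mm and wall thickness 9 mm (the base is also 9 mm thick). The base covers the whole footprint; the four walls stand on the base, with the y-facing walls full-width and the x-facing walls fitting between their inner faces.

The open box is on top of the stool.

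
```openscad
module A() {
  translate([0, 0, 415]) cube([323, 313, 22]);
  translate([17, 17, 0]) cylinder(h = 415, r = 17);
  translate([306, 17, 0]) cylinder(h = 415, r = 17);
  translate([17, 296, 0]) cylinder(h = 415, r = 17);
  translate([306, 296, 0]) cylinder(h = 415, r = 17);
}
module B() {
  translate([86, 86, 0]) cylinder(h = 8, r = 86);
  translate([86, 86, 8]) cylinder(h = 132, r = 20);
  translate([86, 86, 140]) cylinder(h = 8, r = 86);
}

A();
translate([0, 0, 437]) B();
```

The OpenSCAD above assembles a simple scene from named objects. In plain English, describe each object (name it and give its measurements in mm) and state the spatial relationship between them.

A is a simple wooden stool: a rectangular seat 323 mm (x) by 313 mm (y), 22 mm thick, top face at z = 437 mm, on four round legs, each 34 mm in diameter. The legs rest on z = 0, each leg's axis is inset half a diameter from the nearest pair of seat edges (so the leg's bounding box is flush with the corner).

B is a spool: two coaxial disc flanges of radius 86 mm and thickness 8 mm, joined by a core cylinder of radius 20 mm and height 132 mm. The lower flange rests on z = 0 and the three cylinders share a vertical axis.

The spool is on top of the stool.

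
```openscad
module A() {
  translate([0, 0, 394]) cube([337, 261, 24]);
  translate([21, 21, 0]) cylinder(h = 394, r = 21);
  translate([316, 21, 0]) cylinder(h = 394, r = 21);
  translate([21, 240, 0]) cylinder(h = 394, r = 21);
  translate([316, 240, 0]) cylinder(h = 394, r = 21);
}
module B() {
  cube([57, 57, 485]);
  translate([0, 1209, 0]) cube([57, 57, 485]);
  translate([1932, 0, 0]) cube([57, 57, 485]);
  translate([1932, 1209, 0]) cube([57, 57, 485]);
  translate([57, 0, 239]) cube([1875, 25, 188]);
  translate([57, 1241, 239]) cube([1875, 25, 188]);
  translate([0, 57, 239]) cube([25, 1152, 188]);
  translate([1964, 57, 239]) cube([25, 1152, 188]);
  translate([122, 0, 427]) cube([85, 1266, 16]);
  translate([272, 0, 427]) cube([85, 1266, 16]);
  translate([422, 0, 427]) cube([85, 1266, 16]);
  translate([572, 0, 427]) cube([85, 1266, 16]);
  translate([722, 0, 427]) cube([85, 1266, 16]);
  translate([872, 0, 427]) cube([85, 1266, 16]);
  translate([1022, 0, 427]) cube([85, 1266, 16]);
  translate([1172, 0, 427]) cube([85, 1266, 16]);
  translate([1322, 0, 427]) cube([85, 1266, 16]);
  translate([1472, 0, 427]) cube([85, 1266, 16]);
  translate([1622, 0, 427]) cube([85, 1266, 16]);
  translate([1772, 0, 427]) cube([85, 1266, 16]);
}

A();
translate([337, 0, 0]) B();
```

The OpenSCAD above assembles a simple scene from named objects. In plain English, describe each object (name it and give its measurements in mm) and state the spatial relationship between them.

A is a four-legged stool. The seat is 337×261 mm, 24 mm thick, top at z = 418 mm. It stands on four round legs, each 42 mm in diameter, from z = 0 to the seat underside, each leg's axis is inset half a diameter from the nearest pair of seat edges (so the leg's bounding box is flush with the corner).

B is a bed frame 1989 mm long (x) by 1266 mm wide (y). Four 57×57 mm corner posts, 485 mm tall, at the corners of the footprint. Four rails of 25 mm thickness and 188 mm height run between adjacent posts with their undersides at z = 239 mm, their outer faces flush with the outside of the frame (the two x-running rails run between the posts' inner faces; the two y-running rails run between the posts' inner faces). 12 slats, each 85 mm wide (x) and 16 mm thick, lie across the top of the two x-running rails, running the full 1266 mm width of the frame in y; the slats are evenly spaced along x between the inner faces of the end posts with equal gaps (rounded down to the nearest mm) at the −x end and between each pair — any rounding remainder accumulates at the +x end.

The bed frame is against the stool's +x side, with their −y faces flush.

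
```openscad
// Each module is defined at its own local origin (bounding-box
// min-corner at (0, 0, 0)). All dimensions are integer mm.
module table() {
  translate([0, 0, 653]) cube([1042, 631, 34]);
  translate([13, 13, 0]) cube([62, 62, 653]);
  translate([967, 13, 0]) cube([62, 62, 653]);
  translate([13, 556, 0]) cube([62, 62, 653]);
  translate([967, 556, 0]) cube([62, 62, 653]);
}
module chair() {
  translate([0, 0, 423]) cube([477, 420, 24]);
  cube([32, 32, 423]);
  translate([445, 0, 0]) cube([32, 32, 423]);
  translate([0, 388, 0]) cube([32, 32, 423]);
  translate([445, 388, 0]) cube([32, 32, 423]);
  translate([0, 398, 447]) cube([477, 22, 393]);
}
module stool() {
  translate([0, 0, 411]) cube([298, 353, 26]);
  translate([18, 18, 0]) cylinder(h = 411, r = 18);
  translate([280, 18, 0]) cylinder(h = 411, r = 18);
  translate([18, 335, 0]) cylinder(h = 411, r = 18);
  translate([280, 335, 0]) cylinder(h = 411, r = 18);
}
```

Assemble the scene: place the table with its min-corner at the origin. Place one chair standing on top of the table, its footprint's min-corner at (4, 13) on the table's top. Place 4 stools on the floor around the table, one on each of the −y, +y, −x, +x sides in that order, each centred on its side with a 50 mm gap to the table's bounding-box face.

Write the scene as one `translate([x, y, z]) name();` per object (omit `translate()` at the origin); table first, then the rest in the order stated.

table();
translate([4, 13, 687]) chair();
translate([372, -403, 0]) stool();
translate([372, 681, 0]) stool();
translate([-348, 139, 0]) stool();
translate([1092, 139, 0]) stool();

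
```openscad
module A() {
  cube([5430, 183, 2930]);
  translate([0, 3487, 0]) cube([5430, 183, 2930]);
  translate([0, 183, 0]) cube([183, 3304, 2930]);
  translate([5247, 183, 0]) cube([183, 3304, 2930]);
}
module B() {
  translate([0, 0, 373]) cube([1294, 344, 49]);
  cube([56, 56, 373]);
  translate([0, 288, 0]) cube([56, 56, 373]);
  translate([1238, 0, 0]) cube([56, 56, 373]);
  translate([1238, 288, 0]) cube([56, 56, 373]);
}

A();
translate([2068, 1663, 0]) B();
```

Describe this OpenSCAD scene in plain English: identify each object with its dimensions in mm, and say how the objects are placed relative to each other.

A is a box-shaped house frame (walls only): outside footprint 5430×3670 mm, wall height 2930 mm, wall thickness 183 mm. The two y-facing walls run the full x-width; the two x-facing walls fit between the inner faces of the y-facing walls.

B is a bench: a 1294×344 mm seat slab, 49 mm thick, top at z = 422 mm, on four 56×56 mm square legs flush with the seat corners and standing on z = 0.

The bench sits inside the house frame, centred.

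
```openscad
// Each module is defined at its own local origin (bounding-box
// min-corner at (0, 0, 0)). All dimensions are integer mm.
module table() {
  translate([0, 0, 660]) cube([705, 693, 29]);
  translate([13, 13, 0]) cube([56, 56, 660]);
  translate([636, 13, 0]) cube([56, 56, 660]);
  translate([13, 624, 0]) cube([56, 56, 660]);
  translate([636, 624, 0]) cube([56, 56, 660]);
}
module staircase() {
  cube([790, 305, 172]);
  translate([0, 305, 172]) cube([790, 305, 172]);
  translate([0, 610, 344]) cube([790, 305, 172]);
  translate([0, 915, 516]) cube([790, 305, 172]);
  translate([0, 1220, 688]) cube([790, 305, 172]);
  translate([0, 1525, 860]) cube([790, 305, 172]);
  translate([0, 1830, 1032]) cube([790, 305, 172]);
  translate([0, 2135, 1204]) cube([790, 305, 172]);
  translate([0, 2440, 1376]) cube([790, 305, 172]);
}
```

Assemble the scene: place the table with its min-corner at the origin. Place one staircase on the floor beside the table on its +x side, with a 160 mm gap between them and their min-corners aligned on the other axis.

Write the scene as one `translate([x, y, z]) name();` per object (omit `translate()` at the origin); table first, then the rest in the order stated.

table();
translate([865, 0, 0]) staircase();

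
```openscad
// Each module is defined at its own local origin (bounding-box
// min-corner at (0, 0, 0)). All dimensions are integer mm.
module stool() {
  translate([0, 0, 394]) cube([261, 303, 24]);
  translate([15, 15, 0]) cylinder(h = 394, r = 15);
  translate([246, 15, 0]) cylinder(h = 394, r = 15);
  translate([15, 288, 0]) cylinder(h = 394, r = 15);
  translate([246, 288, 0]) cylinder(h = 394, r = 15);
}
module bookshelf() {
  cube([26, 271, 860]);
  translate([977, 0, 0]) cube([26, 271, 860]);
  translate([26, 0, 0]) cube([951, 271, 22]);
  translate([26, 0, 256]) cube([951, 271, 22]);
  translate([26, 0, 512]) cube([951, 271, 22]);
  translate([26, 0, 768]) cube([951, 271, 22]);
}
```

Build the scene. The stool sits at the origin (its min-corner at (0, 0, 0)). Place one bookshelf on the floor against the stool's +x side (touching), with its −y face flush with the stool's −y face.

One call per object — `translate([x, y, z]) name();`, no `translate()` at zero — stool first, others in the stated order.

stool();
translate([261, 0, 0]) bookshelf();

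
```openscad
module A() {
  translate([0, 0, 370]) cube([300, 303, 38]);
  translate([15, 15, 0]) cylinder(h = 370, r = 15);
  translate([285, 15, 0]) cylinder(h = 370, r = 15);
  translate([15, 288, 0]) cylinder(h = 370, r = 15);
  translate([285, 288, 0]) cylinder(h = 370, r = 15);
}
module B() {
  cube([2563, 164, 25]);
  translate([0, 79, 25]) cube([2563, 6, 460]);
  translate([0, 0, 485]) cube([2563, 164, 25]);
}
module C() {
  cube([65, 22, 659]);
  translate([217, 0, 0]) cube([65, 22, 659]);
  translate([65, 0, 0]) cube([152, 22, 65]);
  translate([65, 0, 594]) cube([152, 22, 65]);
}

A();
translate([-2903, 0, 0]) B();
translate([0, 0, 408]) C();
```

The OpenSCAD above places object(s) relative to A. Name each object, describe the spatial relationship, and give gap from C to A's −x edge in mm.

A is a stool. B is an I-beam. C is a picture frame. The I-beam is on the floor beside the stool on its −x side. The picture frame is on top of the stool. The gap from the picture frame to the stool's −x edge is 0 mm.

The picture frame's min-x is at 0; the stool's min-x is 0; gap = 0 mm.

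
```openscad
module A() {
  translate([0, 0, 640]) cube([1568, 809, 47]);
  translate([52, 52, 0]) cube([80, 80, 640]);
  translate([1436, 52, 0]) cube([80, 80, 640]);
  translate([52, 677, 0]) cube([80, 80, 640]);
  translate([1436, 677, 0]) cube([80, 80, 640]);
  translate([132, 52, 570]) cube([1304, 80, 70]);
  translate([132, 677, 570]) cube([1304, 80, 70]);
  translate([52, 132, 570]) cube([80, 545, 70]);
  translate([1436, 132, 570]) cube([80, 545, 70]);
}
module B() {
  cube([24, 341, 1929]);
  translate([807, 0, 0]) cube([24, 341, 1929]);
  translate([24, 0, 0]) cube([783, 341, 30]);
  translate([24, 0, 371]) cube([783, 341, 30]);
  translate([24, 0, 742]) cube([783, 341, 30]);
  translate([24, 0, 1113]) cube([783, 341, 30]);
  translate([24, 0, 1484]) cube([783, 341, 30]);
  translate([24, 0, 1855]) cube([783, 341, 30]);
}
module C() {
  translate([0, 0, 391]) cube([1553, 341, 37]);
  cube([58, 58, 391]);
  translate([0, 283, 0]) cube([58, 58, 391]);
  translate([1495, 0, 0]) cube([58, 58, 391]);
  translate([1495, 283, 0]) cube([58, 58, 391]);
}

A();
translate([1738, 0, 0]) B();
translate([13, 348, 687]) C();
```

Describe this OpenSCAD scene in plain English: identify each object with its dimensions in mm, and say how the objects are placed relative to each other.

A is a table with a 1568×809 mm rectangular top, 47 mm thick, top surface at z = 687 mm, supported by four 80×80 mm square legs, each inset 52 mm from the nearest pair of top edges, running from the floor. Four apron rails, 80 mm thick and 70 mm tall, run between adjacent legs with their top edges flush with the underside of the top and their outer faces flush with the legs' outer faces.

B is an open bookshelf. Two side panels, each 24 mm thick, 341 mm deep and 1929 mm tall, stand 831 mm apart (outside-to-outside). Between them sit 6 shelves, each 30 mm thick and 341 mm deep, spanning the full gap between the sides. The bottom shelf rests on the floor (its underside at z = 0) and the clear gap between one shelf's top and the next shelf's underside is 341 mm.

C is a bench: a 1553×341 mm seat slab, 37 mm thick, top at z = 428 mm, on four 58×58 mm square legs flush with the seat corners and standing on z = 0.

The bookshelf is on the floor beside the table on its +x side. The bench is on top of the table.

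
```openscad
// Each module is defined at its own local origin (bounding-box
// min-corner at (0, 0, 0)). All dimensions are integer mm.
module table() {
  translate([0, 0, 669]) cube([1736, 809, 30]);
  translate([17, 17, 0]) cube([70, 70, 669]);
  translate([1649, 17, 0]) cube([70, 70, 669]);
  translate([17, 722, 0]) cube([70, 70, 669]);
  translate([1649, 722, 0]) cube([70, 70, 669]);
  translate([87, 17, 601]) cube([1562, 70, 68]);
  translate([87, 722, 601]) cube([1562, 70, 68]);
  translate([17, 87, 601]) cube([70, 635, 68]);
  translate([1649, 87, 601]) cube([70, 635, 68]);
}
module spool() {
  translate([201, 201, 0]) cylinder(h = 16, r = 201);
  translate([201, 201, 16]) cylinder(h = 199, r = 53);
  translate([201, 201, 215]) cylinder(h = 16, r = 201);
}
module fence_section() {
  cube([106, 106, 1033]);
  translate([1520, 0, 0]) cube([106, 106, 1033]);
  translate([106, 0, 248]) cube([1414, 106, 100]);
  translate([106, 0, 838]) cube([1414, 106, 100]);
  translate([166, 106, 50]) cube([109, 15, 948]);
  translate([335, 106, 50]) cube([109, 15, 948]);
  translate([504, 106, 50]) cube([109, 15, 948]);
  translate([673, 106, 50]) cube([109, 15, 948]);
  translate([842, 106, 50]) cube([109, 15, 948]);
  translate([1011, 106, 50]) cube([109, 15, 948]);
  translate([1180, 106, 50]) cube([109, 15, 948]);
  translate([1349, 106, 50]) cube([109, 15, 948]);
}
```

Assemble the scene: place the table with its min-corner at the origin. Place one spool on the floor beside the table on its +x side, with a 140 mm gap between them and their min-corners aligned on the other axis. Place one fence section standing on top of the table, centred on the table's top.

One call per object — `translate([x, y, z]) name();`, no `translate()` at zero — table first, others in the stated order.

table();
translate([1876, 0, 0]) spool();
translate([55, 344, 699]) fence_section();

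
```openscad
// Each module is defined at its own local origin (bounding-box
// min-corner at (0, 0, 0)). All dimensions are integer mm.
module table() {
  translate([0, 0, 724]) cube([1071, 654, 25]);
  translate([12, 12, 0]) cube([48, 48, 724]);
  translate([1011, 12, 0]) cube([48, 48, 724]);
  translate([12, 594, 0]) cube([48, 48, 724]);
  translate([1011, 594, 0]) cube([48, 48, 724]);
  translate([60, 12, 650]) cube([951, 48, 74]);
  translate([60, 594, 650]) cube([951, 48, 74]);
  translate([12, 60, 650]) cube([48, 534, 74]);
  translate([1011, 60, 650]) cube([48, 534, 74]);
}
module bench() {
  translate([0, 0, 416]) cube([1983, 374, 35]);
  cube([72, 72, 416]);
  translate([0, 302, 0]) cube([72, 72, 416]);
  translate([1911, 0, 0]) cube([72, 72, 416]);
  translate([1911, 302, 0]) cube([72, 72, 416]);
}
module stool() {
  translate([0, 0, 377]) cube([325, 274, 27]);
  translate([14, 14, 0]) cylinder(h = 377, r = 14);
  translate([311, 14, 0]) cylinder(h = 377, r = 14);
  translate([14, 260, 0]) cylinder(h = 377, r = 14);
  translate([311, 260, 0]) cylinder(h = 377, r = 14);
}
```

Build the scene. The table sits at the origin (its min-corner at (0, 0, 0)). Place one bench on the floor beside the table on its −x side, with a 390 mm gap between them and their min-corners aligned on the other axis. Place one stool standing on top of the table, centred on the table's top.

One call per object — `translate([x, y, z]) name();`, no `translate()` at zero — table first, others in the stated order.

table();
translate([-2373, 0, 0]) bench();
translate([373, 190, 749]) stool();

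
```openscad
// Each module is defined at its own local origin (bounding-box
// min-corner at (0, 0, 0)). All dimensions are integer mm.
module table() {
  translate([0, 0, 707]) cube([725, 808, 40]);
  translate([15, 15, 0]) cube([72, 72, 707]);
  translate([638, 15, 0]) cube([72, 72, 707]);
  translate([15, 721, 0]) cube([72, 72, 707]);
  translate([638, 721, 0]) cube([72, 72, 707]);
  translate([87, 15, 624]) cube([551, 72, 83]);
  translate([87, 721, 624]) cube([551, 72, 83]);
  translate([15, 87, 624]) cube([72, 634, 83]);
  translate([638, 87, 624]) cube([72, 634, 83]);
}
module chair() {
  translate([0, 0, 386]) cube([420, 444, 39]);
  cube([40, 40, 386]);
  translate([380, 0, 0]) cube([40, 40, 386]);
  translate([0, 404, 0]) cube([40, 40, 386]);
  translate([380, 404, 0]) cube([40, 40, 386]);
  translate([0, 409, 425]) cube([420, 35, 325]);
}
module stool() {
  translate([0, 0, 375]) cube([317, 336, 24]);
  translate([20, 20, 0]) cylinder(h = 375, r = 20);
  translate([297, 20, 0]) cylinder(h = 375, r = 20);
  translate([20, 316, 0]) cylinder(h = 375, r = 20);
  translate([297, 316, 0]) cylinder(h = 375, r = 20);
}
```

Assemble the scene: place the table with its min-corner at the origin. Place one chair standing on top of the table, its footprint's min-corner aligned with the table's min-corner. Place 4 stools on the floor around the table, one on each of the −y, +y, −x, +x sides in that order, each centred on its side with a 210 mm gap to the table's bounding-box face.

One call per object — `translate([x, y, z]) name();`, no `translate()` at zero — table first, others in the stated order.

table();
translate([0, 0, 747]) chair();
translate([204, -546, 0]) stool();
translate([204, 1018, 0]) stool();
translate([-527, 236, 0]) stool();
translate([935, 236, 0]) stool();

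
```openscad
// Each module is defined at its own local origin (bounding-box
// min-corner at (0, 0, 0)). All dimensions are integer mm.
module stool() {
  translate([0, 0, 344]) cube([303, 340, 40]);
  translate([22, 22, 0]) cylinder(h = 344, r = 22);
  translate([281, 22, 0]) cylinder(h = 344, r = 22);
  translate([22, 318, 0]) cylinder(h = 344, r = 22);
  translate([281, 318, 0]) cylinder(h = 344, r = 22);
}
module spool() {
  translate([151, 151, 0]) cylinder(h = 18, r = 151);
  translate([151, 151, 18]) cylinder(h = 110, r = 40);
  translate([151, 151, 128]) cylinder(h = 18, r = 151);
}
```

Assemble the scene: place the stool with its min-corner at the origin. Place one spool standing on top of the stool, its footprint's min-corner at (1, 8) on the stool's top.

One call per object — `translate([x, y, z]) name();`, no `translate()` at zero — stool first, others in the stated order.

stool();
translate([1, 8, 384]) spool();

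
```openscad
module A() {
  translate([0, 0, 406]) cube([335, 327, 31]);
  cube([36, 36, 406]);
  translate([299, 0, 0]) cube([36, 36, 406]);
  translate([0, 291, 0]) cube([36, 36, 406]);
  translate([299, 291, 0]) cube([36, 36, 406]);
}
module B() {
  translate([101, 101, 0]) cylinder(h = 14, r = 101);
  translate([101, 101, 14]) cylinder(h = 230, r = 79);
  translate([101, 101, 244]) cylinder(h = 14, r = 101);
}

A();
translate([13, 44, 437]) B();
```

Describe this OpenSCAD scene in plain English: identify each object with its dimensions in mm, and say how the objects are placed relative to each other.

A is a four-legged stool. The seat is 335×327 mm, 31 mm thick, top at z = 437 mm. It stands on four square legs, each 36×36 mm in cross-section, from z = 0 to the seat underside, each flush with a corner of the seat.

B is a spool: two coaxial disc flanges of radius 101 mm and thickness 14 mm, joined by a core cylinder of radius 79 mm and height 230 mm. The lower flange rests on z = 0 and the three cylinders share a vertical axis.

The spool is on top of the stool.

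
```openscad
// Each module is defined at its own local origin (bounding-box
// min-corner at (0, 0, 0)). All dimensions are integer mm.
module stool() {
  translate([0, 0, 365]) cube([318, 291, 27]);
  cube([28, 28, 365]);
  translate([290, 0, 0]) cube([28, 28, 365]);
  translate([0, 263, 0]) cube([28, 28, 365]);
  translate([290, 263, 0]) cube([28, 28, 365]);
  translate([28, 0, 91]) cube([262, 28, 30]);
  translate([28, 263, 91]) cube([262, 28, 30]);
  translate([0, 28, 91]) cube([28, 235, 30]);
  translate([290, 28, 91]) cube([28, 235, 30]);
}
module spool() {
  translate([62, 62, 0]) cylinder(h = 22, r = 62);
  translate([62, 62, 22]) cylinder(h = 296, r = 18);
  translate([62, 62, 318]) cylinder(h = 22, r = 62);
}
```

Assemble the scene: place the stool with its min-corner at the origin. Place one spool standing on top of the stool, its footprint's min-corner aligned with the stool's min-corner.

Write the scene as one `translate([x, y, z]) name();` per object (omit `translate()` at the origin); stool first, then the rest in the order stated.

stool();
translate([0, 0, 392]) spool();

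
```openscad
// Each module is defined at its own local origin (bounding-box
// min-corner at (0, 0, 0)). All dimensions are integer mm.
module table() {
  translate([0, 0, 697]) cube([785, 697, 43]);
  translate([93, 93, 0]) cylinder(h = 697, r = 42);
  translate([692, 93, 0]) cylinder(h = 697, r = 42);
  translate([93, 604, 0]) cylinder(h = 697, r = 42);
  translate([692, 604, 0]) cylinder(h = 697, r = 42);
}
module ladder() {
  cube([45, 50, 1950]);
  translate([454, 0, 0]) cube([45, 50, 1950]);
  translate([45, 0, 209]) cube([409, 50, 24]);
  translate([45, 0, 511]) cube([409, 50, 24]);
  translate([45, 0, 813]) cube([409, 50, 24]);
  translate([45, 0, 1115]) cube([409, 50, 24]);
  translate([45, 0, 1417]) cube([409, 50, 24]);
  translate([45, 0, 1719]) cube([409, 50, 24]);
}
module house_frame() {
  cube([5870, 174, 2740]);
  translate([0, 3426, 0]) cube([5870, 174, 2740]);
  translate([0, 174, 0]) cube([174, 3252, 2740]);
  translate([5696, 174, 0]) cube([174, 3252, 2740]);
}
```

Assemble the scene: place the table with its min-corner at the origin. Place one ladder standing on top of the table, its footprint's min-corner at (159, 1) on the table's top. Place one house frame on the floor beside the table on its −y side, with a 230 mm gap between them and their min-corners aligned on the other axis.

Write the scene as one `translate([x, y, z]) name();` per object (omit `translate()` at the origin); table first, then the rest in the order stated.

table();
translate([159, 1, 740]) ladder();
translate([0, -3830, 0]) house_frame();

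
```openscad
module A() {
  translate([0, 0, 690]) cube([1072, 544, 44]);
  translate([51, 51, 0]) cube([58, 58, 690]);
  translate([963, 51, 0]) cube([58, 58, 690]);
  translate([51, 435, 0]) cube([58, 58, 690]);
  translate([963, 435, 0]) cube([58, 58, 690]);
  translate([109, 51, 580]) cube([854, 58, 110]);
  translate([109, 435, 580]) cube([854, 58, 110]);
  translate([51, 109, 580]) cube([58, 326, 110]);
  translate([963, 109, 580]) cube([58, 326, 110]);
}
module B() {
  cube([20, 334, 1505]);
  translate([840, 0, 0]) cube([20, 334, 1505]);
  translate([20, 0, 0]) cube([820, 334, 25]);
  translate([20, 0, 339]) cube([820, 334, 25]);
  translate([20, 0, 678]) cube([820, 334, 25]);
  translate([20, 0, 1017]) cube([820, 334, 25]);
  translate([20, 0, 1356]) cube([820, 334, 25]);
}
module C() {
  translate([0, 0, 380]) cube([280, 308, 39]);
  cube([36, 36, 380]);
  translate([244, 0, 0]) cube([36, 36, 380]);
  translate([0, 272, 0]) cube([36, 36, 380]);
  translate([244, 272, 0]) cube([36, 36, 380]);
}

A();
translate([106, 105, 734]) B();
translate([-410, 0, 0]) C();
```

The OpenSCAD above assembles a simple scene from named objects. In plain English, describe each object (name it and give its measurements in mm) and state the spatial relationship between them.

A is a rectangular dining table. The top is 1072×544×44 mm with its upper surface at z = 734 mm. It stands on four 58×58 mm square legs, each inset 51 mm from the nearest pair of top edges, running from the floor to the underside of the top. Four apron rails, 58 mm thick and 110 mm tall, run between adjacent legs with their top edges flush with the underside of the top and their outer faces flush with the legs' outer faces.

B is an open bookshelf. Two side panels, each 20 mm thick, 334 mm deep and 1505 mm tall, stand 860 mm apart (outside-to-outside). Between them sit 5 shelves, each 25 mm thick and 334 mm deep, spanning the full gap between the sides. The bottom shelf rests on the floor (its underside at z = 0) and the clear gap between one shelf's top and the next shelf's underside is 314 mm.

C is a simple wooden stool: a rectangular seat 280 mm (x) by 308 mm (y), 39 mm thick, top face at z = 419 mm, on four square legs, each 36×36 mm in cross-section. The legs rest on z = 0, each flush with a corner of the seat.

The bookshelf is on top of the table, centred. The stool is on the floor beside the table on its −x side.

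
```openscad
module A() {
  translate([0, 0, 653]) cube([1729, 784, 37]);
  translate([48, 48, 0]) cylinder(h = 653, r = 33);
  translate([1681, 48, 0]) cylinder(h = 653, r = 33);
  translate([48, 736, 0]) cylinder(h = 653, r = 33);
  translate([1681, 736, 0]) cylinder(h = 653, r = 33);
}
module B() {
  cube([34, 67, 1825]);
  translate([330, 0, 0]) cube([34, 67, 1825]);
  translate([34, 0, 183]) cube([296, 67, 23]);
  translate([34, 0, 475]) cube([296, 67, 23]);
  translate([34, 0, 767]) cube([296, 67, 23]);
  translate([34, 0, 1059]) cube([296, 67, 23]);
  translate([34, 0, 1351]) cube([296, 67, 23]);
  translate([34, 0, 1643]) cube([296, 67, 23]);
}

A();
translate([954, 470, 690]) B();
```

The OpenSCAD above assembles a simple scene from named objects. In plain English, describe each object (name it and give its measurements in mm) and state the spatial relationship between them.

A is a table with a 1729×784 mm rectangular top, 37 mm thick, top surface at z = 690 mm, supported by four round legs of 66 mm diameter, each leg's bounding box inset 15 mm from the nearest pair of top edges, running from the floor.

B is a straight ladder. Two 34×67 mm vertical rails, 1825 mm tall, stand 364 mm apart (outside-to-outside) with their front faces coplanar on the −y side. 6 rungs, each 67 mm deep and 23 mm tall, span between the inner faces of the rails, front faces flush with the rails. The lowest rung's underside is at z = 183 mm and rungs are spaced 292 mm apart (underside to underside).

The ladder is on top of the table.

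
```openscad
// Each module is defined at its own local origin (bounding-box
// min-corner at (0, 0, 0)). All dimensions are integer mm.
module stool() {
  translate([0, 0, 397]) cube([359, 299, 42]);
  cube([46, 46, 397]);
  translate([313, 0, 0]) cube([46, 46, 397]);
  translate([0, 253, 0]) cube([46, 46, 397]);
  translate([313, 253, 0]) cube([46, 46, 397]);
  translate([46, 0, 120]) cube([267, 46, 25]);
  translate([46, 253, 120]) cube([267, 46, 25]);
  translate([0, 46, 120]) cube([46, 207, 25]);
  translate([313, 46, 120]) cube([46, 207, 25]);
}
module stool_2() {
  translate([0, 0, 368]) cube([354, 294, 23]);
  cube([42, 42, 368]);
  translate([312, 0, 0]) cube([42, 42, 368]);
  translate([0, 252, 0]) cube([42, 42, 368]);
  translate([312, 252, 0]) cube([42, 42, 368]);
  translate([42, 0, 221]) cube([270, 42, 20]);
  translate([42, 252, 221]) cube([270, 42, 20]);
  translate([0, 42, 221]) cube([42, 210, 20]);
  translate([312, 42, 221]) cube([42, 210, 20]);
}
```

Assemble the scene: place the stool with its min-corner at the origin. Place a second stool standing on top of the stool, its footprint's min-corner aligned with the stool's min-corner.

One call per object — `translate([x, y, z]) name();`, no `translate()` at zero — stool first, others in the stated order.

stool();
translate([0, 0, 439]) stool_2();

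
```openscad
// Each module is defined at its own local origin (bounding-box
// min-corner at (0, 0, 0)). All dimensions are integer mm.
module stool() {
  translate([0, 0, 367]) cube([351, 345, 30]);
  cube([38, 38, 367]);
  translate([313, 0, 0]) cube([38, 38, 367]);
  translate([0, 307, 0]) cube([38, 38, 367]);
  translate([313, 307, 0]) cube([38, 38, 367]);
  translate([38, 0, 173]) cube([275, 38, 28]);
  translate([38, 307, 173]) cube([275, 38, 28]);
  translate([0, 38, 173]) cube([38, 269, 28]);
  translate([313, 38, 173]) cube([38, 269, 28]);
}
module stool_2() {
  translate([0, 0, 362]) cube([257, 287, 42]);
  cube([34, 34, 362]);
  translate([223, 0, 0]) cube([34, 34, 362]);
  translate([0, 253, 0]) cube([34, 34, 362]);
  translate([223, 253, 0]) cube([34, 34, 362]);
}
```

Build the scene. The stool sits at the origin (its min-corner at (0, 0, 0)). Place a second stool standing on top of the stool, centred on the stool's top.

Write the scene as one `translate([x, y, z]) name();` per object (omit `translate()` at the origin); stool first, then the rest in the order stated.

stool();
translate([47, 29, 397]) stool_2();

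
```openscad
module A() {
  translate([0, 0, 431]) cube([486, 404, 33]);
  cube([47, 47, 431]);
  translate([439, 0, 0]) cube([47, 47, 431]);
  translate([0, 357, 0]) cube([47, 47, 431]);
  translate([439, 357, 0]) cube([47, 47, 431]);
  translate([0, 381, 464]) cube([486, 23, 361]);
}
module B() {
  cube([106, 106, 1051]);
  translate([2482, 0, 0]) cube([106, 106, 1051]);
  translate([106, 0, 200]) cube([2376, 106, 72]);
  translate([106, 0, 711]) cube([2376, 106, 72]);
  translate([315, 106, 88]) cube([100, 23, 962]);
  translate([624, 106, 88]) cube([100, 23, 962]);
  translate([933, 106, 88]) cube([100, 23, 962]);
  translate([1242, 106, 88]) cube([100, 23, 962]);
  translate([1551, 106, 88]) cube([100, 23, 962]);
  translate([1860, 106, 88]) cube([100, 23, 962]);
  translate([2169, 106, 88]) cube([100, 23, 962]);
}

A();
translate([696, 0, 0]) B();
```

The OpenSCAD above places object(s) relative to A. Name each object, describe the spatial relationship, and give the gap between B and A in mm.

A is a chair. B is a fence section. The fence section is on the floor beside the chair on its +x side. The gap between the fence section and the chair is 210 mm.

The fence section's nearest face is 210 mm from the chair's +x face.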